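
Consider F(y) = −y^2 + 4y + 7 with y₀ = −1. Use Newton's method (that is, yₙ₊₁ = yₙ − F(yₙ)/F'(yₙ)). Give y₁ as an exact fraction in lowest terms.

−4/3

F'(y) = −2y + 4.
F(−1) = 2, F'(−1) = 6, so y₁ = (−1) − 2/6 = −4/3.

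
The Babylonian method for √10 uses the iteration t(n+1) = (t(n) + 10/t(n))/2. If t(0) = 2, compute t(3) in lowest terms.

15761/4984

t(1) = (2 + 10/2)/2 = 7/2.
t(2) = (7/2 + 10/(7/2))/2 = 89/28.
t(3) = (89/28 + 10/(89/28))/2 = 15761/4984.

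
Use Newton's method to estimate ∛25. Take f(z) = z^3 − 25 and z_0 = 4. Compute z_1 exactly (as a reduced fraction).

f'(z) = 3z^2.
f(4) = 39, f'(4) = 48, so z_1 = 4 − 39/48 = 51/16.

51/16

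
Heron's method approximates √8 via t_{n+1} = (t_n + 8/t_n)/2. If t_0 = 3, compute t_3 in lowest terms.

t_1 = (3 + 8/3)/2 = 17/6.
t_2 = (17/6 + 8/(17/6))/2 = 577/204.
t_3 = (577/204 + 8/(577/204))/2 = 665857/235416.

665857/235416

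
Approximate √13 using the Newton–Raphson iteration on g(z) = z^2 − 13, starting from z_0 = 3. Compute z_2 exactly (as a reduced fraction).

g'(z) = 2z.
g(3) = −4, g'(3) = 6, so z_1 = 3 − (−4)/6 = 11/3.
g(11/3) = 4/9, g'(11/3) = 22/3, so z_2 = (11/3) − (4/9)/(22/3) = 119/33.

119/33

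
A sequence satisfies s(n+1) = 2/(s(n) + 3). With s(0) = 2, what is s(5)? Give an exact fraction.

434/773

s(1) = 2/(2 + 3) = 2/5.
s(2) = 2/(2/5 + 3) = 10/17.
s(3) = 2/(10/17 + 3) = 34/61.
s(4) = 2/(34/61 + 3) = 122/217.
s(5) = 2/(122/217 + 3) = 434/773.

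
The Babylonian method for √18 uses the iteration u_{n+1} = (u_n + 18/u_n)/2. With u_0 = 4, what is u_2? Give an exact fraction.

u_1 = (4 + 18/4)/2 = 17/4.
u_2 = (17/4 + 18/(17/4))/2 = 577/136.

577/136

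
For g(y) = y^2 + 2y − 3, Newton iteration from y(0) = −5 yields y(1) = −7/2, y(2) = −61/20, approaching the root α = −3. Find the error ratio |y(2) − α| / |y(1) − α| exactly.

1/10

y(1) − α = −7/2 − (−3) = −7/2 + 3 = −1/2, so |y(1) − α| = 1/2.
y(2) − α = −61/20 − (−3) = −61/20 + 3 = −1/20, so |y(2) − α| = 1/20.
Ratio = (1/20) / (1/2) = 1/10.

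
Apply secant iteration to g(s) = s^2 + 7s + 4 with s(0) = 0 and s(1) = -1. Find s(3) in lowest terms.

-5/8

g(0) = 4, g(-1) = -2. s(2) = (-1) - (-2)·((-1) - 0)/((-2) - 4) = -2/3.
g(-1) = -2, g(-2/3) = -2/9. s(3) = (-2/3) - (-2/9)·((-2/3) - (-1))/((-2/9) - (-2)) = -5/8.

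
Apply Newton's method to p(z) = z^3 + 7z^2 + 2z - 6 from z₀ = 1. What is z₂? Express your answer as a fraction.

p'(z) = 3z^2 + 14z + 2.
p(1) = 4, p'(1) = 19, so z₁ = 1 - 4/19 = 15/19.
p(15/19) = 2976/6859, p'(15/19) = 5387/361, so z₂ = (15/19) - (2976/6859)/(5387/361) = 77829/102353.

77829/102353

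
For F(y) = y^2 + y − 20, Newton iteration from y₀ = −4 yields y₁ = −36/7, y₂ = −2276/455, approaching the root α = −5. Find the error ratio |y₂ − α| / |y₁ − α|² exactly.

y₁ − α = −36/7 − (−5) = −36/7 + 5 = −1/7, so |y₁ − α| = 1/7.
y₂ − α = −2276/455 − (−5) = −2276/455 + 5 = −1/455, so |y₂ − α| = 1/455.
|y₁ − α|² = 1/49.
Ratio = (1/455) / (1/49) = 7/65.

7/65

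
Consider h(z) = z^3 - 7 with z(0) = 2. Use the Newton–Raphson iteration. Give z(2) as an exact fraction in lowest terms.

h'(z) = 3z^2.
h(2) = 1, h'(2) = 12, so z(1) = 2 - 1/12 = 23/12.
h(23/12) = 71/1728, h'(23/12) = 529/48, so z(2) = (23/12) - (71/1728)/(529/48) = 18215/9522.

18215/9522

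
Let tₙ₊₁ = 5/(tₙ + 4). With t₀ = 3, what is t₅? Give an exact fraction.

4165/4167

t₁ = 5/(3 + 4) = 5/7.
t₂ = 5/(5/7 + 4) = 35/33.
t₃ = 5/(35/33 + 4) = 165/167.
t₄ = 5/(165/167 + 4) = 835/833.
t₅ = 5/(835/833 + 4) = 4165/4167.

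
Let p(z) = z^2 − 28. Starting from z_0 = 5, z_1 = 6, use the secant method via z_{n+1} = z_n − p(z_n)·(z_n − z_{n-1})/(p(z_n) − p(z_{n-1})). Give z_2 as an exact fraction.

58/11

p(5) = −3, p(6) = 8. z_2 = 6 − 8·(6 − 5)/(8 − (−3)) = 58/11.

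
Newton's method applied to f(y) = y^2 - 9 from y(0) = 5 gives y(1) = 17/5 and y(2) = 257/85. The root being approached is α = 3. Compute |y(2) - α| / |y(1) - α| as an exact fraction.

y(1) - α = 17/5 - 3 = 2/5, so |y(1) - α| = 2/5.
y(2) - α = 257/85 - 3 = 2/85, so |y(2) - α| = 2/85.
Ratio = (2/85) / (2/5) = 1/17.

1/17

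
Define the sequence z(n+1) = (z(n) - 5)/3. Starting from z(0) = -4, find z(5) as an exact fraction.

z(1) = ((-4) - 5)/3 = -3.
z(2) = ((-3) - 5)/3 = -8/3.
z(3) = ((-8/3) - 5)/3 = -23/9.
z(4) = ((-23/9) - 5)/3 = -68/27.
z(5) = ((-68/27) - 5)/3 = -203/81.

-203/81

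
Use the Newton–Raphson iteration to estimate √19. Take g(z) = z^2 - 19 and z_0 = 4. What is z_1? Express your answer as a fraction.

35/8

g'(z) = 2z.
g(4) = -3, g'(4) = 8, so z_1 = 4 - (-3)/8 = 35/8.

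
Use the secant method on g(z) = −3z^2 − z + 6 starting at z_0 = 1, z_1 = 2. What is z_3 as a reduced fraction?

g(1) = 2, g(2) = −8. z_2 = 2 − (−8)·(2 − 1)/((−8) − 2) = 6/5.
g(2) = −8, g(6/5) = 12/25. z_3 = (6/5) − (12/25)·((6/5) − 2)/((12/25) − (−8)) = 66/53.

66/53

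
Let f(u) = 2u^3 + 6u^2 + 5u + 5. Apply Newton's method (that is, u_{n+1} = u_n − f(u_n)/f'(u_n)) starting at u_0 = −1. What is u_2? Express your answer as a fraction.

157/95

f'(u) = 6u^2 + 12u + 5.
f(−1) = 4, f'(−1) = −1, so u_1 = (−1) − 4/(−1) = 3.
f(3) = 128, f'(3) = 95, so u_2 = 3 − 128/95 = 157/95.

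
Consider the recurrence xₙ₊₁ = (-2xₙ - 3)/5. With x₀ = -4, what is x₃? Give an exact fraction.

x₁ = (-2·(-4) - 3)/5 = 1.
x₂ = (-2·1 - 3)/5 = -1.
x₃ = (-2·(-1) - 3)/5 = -1/5.

-1/5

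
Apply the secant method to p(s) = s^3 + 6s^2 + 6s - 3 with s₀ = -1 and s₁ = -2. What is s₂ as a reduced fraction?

p(-1) = -4, p(-2) = 1. s₂ = (-2) - 1·((-2) - (-1))/(1 - (-4)) = -9/5.

-9/5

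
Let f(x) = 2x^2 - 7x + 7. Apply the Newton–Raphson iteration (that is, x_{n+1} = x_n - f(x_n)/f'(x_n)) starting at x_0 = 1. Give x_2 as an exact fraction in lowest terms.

f'(x) = 4x - 7.
f(1) = 2, f'(1) = -3, so x_1 = 1 - 2/(-3) = 5/3.
f(5/3) = 8/9, f'(5/3) = -1/3, so x_2 = (5/3) - (8/9)/(-1/3) = 13/3.

13/3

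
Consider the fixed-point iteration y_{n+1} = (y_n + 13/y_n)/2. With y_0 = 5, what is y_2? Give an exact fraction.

343/95

y_1 = (5 + 13/5)/2 = 19/5.
y_2 = (19/5 + 13/(19/5))/2 = 343/95.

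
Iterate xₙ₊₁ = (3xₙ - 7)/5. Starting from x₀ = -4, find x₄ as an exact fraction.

-2228/625

x₁ = (3·(-4) - 7)/5 = -19/5.
x₂ = (3·(-19/5) - 7)/5 = -92/25.
x₃ = (3·(-92/25) - 7)/5 = -451/125.
x₄ = (3·(-451/125) - 7)/5 = -2228/625.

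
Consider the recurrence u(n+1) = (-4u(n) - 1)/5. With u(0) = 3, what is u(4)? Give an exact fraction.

727/625

u(1) = (-4·3 - 1)/5 = -13/5.
u(2) = (-4·(-13/5) - 1)/5 = 47/25.
u(3) = (-4·(47/25) - 1)/5 = -213/125.
u(4) = (-4·(-213/125) - 1)/5 = 727/625.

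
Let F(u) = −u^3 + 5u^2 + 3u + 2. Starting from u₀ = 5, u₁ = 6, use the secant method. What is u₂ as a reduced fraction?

182/33

F(5) = 17, F(6) = −16. u₂ = 6 − (−16)·(6 − 5)/((−16) − 17) = 182/33.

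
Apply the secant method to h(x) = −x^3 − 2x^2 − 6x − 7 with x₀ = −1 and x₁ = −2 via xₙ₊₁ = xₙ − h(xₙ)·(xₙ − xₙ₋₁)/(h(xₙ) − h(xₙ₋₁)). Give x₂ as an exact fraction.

−9/7

h(−1) = −2, h(−2) = 5. x₂ = (−2) − 5·((−2) − (−1))/(5 − (−2)) = −9/7.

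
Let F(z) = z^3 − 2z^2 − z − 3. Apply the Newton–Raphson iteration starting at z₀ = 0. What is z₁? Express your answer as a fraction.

−3

F'(z) = 3z^2 − 4z − 1.
F(0) = −3, F'(0) = −1, so z₁ = 0 − (−3)/(−1) = −3.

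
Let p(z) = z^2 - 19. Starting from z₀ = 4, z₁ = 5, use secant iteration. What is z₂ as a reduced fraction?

p(4) = -3, p(5) = 6. z₂ = 5 - 6·(5 - 4)/(6 - (-3)) = 13/3.

13/3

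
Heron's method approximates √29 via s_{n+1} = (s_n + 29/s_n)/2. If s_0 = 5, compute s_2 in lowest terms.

727/135

s_1 = (5 + 29/5)/2 = 27/5.
s_2 = (27/5 + 29/(27/5))/2 = 727/135.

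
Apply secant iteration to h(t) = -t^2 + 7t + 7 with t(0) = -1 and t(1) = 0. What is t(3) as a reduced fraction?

-8/9

h(-1) = -1, h(0) = 7. t(2) = 0 - 7·(0 - (-1))/(7 - (-1)) = -7/8.
h(0) = 7, h(-7/8) = 7/64. t(3) = (-7/8) - (7/64)·((-7/8) - 0)/((7/64) - 7) = -8/9.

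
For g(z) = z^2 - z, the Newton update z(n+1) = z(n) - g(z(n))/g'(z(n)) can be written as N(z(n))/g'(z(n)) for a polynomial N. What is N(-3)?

g'(z) = 2z - 1.
N(z) = z·g'(z) - g(z) = z·(2z - 1) - (z^2 - z) = z^2.
N(-3) = 9.

9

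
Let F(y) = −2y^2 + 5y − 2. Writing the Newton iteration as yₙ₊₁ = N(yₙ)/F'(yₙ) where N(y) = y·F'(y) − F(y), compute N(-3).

F'(y) = −4y + 5.
N(y) = y·F'(y) − F(y) = y·(−4y + 5) − (−2y^2 + 5y − 2) = −2y^2 + 2.
N(-3) = −16.

−16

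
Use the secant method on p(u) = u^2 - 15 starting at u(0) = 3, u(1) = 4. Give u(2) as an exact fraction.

p(3) = -6, p(4) = 1. u(2) = 4 - 1·(4 - 3)/(1 - (-6)) = 27/7.

27/7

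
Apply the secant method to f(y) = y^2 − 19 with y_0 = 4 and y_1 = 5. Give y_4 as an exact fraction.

f(4) = −3, f(5) = 6. y_2 = 5 − 6·(5 − 4)/(6 − (−3)) = 13/3.
f(5) = 6, f(13/3) = −2/9. y_3 = (13/3) − (−2/9)·((13/3) − 5)/((−2/9) − 6) = 61/14.
f(13/3) = −2/9, f(61/14) = −3/196. y_4 = (61/14) − (−3/196)·((61/14) − (13/3))/((−3/196) − (−2/9)) = 1591/365.

1591/365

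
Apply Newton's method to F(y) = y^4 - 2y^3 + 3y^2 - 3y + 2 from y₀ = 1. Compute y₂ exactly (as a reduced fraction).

F'(y) = 4y^3 - 6y^2 + 6y - 3.
F(1) = 1, F'(1) = 1, so y₁ = 1 - 1/1 = 0.
F(0) = 2, F'(0) = -3, so y₂ = 0 - 2/(-3) = 2/3.

2/3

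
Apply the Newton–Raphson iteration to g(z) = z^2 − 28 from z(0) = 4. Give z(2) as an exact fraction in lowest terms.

233/44

g'(z) = 2z.
g(4) = −12, g'(4) = 8, so z(1) = 4 − (−12)/8 = 11/2.
g(11/2) = 9/4, g'(11/2) = 11, so z(2) = (11/2) − (9/4)/11 = 233/44.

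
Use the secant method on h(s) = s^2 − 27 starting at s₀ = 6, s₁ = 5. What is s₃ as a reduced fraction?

291/56

h(6) = 9, h(5) = −2. s₂ = 5 − (−2)·(5 − 6)/((−2) − 9) = 57/11.
h(5) = −2, h(57/11) = −18/121. s₃ = (57/11) − (−18/121)·((57/11) − 5)/((−18/121) − (−2)) = 291/56.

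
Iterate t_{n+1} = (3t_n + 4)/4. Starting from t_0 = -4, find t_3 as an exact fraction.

t_1 = (3·(-4) + 4)/4 = -2.
t_2 = (3·(-2) + 4)/4 = -1/2.
t_3 = (3·(-1/2) + 4)/4 = 5/8.

5/8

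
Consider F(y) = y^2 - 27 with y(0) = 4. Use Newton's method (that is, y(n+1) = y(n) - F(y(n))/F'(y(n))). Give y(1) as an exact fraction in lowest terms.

F'(y) = 2y.
F(4) = -11, F'(4) = 8, so y(1) = 4 - (-11)/8 = 43/8.

43/8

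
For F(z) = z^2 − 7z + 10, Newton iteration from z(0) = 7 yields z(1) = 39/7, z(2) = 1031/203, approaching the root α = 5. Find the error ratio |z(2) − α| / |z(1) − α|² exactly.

z(1) − α = 39/7 − 5 = 4/7, so |z(1) − α| = 4/7.
z(2) − α = 1031/203 − 5 = 16/203, so |z(2) − α| = 16/203.
|z(1) − α|² = 16/49.
Ratio = (16/203) / (16/49) = 7/29.

7/29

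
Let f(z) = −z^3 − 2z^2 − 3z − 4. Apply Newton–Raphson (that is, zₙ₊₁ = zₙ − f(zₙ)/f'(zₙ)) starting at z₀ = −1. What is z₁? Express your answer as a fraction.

−2

f'(z) = −3z^2 − 4z − 3.
f(−1) = −2, f'(−1) = −2, so z₁ = (−1) − (−2)/(−2) = −2.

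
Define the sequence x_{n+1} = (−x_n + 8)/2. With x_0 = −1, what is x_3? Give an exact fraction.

25/8

x_1 = (−(−1) + 8)/2 = 9/2.
x_2 = (−(9/2) + 8)/2 = 7/4.
x_3 = (−(7/4) + 8)/2 = 25/8.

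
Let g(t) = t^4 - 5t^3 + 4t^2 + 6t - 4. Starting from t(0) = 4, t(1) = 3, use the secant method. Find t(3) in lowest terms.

g(4) = 20, g(3) = -4. t(2) = 3 - (-4)·(3 - 4)/((-4) - 20) = 19/6.
g(3) = -4, g(19/6) = -4025/1296. t(3) = (19/6) - (-4025/1296)·((19/6) - 3)/((-4025/1296) - (-4)) = 4341/1159.

4341/1159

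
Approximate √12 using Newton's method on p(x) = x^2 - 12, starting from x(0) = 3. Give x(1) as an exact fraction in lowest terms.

7/2

p'(x) = 2x.
p(3) = -3, p'(3) = 6, so x(1) = 3 - (-3)/6 = 7/2.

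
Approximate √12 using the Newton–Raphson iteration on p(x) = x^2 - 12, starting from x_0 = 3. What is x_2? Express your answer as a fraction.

p'(x) = 2x.
p(3) = -3, p'(3) = 6, so x_1 = 3 - (-3)/6 = 7/2.
p(7/2) = 1/4, p'(7/2) = 7, so x_2 = (7/2) - (1/4)/7 = 97/28.

97/28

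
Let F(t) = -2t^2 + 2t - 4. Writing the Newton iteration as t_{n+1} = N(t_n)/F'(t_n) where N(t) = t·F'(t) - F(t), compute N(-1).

F'(t) = -4t + 2.
N(t) = t·F'(t) - F(t) = t·(-4t + 2) - (-2t^2 + 2t - 4) = -2t^2 + 4.
N(-1) = 2.

2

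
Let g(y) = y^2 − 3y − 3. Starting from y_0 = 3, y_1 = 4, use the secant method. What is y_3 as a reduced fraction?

g(3) = −3, g(4) = 1. y_2 = 4 − 1·(4 − 3)/(1 − (−3)) = 15/4.
g(4) = 1, g(15/4) = −3/16. y_3 = (15/4) − (−3/16)·((15/4) − 4)/((−3/16) − 1) = 72/19.

72/19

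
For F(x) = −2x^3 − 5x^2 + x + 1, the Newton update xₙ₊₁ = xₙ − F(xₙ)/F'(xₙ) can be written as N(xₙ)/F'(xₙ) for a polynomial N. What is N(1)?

−10

F'(x) = −6x^2 − 10x + 1.
N(x) = x·F'(x) − F(x) = x·(−6x^2 − 10x + 1) − (−2x^3 − 5x^2 + x + 1) = −4x^3 − 5x^2 − 1.
N(1) = −10.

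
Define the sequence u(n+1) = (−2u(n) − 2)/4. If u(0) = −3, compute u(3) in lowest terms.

u(1) = (−2·(−3) − 2)/4 = 1.
u(2) = (−2·1 − 2)/4 = −1.
u(3) = (−2·(−1) − 2)/4 = 0.

0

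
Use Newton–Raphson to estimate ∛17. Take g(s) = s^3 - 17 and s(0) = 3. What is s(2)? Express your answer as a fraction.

g'(s) = 3s^2.
g(3) = 10, g'(3) = 27, so s(1) = 3 - 10/27 = 71/27.
g(71/27) = 23300/19683, g'(71/27) = 5041/243, so s(2) = (71/27) - (23300/19683)/(5041/243) = 1050433/408321.

1050433/408321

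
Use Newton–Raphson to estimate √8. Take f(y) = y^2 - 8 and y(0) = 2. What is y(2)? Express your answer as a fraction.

f'(y) = 2y.
f(2) = -4, f'(2) = 4, so y(1) = 2 - (-4)/4 = 3.
f(3) = 1, f'(3) = 6, so y(2) = 3 - 1/6 = 17/6.

17/6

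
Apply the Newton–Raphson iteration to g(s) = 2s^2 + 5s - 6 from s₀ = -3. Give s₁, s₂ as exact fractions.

g'(s) = 4s + 5.
g(-3) = -3, g'(-3) = -7, so s₁ = (-3) - (-3)/(-7) = -24/7.
g(-24/7) = 18/49, g'(-24/7) = -61/7, so s₂ = (-24/7) - (18/49)/(-61/7) = -1446/427.

s₁ = -24/7, s₂ = -1446/427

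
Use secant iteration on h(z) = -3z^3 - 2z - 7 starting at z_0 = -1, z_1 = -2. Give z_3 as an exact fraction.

-14353/12731

h(-1) = -2, h(-2) = 21. z_2 = (-2) - 21·((-2) - (-1))/(21 - (-2)) = -25/23.
h(-2) = 21, h(-25/23) = -11844/12167. z_3 = (-25/23) - (-11844/12167)·((-25/23) - (-2))/((-11844/12167) - 21) = -14353/12731.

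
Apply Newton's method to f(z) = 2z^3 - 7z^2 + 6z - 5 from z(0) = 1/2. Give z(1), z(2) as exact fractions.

z(1) = 15/2, z(2) = 5195/954

f'(z) = 6z^2 - 14z + 6.
f(1/2) = -7/2, f'(1/2) = 1/2, so z(1) = (1/2) - (-7/2)/(1/2) = 15/2.
f(15/2) = 490, f'(15/2) = 477/2, so z(2) = (15/2) - 490/(477/2) = 5195/954.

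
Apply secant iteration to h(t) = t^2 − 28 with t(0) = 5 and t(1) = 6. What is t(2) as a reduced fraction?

58/11

h(5) = −3, h(6) = 8. t(2) = 6 − 8·(6 − 5)/(8 − (−3)) = 58/11.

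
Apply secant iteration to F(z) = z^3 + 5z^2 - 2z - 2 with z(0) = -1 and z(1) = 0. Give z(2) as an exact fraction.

-1/3

F(-1) = 4, F(0) = -2. z(2) = 0 - (-2)·(0 - (-1))/((-2) - 4) = -1/3.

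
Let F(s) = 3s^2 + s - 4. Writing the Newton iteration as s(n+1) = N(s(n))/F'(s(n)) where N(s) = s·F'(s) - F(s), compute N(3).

F'(s) = 6s + 1.
N(s) = s·F'(s) - F(s) = s·(6s + 1) - (3s^2 + s - 4) = 3s^2 + 4.
N(3) = 31.

31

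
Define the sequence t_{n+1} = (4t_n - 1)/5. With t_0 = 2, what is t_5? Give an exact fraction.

-53/3125

t_1 = (4·2 - 1)/5 = 7/5.
t_2 = (4·(7/5) - 1)/5 = 23/25.
t_3 = (4·(23/25) - 1)/5 = 67/125.
t_4 = (4·(67/125) - 1)/5 = 143/625.
t_5 = (4·(143/625) - 1)/5 = -53/3125.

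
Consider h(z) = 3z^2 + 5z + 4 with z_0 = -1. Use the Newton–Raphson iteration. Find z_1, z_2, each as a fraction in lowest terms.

h'(z) = 6z + 5.
h(-1) = 2, h'(-1) = -1, so z_1 = (-1) - 2/(-1) = 1.
h(1) = 12, h'(1) = 11, so z_2 = 1 - 12/11 = -1/11.

z_1 = 1, z_2 = -1/11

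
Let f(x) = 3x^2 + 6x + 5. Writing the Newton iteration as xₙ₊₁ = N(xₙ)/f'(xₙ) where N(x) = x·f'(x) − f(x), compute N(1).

f'(x) = 6x + 6.
N(x) = x·f'(x) − f(x) = x·(6x + 6) − (3x^2 + 6x + 5) = 3x^2 − 5.
N(1) = −2.

−2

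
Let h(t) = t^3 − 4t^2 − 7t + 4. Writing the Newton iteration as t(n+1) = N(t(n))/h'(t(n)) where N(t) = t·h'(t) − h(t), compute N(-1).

−10

h'(t) = 3t^2 − 8t − 7.
N(t) = t·h'(t) − h(t) = t·(3t^2 − 8t − 7) − (t^3 − 4t^2 − 7t + 4) = 2t^3 − 4t^2 − 4.
N(-1) = −10.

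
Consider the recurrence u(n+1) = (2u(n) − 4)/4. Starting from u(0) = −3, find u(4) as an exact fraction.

u(1) = (2·(−3) − 4)/4 = −5/2.
u(2) = (2·(−5/2) − 4)/4 = −9/4.
u(3) = (2·(−9/4) − 4)/4 = −17/8.
u(4) = (2·(−17/8) − 4)/4 = −33/16.

−33/16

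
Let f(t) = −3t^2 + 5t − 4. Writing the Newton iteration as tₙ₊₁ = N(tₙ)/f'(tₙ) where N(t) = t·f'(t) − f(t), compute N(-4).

−44

f'(t) = −6t + 5.
N(t) = t·f'(t) − f(t) = t·(−6t + 5) − (−3t^2 + 5t − 4) = −3t^2 + 4.
N(-4) = −44.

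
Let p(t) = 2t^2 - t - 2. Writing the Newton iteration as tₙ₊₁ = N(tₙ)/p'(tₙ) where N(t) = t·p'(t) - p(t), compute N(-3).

20

p'(t) = 4t - 1.
N(t) = t·p'(t) - p(t) = t·(4t - 1) - (2t^2 - t - 2) = 2t^2 + 2.
N(-3) = 20.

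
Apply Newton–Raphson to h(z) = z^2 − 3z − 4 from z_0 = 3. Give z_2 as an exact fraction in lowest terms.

h'(z) = 2z − 3.
h(3) = −4, h'(3) = 3, so z_1 = 3 − (−4)/3 = 13/3.
h(13/3) = 16/9, h'(13/3) = 17/3, so z_2 = (13/3) − (16/9)/(17/3) = 205/51.

205/51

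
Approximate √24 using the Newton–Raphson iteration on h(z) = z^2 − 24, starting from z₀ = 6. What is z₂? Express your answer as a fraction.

49/10

h'(z) = 2z.
h(6) = 12, h'(6) = 12, so z₁ = 6 − 12/12 = 5.
h(5) = 1, h'(5) = 10, so z₂ = 5 − 1/10 = 49/10.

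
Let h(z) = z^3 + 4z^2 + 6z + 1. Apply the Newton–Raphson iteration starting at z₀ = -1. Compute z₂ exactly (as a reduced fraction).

5/17

h'(z) = 3z^2 + 8z + 6.
h(-1) = -2, h'(-1) = 1, so z₁ = (-1) - (-2)/1 = 1.
h(1) = 12, h'(1) = 17, so z₂ = 1 - 12/17 = 5/17.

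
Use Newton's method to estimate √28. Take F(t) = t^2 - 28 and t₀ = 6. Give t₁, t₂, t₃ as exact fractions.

F'(t) = 2t.
F(6) = 8, F'(6) = 12, so t₁ = 6 - 8/12 = 16/3.
F(16/3) = 4/9, F'(16/3) = 32/3, so t₂ = (16/3) - (4/9)/(32/3) = 127/24.
F(127/24) = 1/576, F'(127/24) = 127/12, so t₃ = (127/24) - (1/576)/(127/12) = 32257/6096.

t₁ = 16/3, t₂ = 127/24, t₃ = 32257/6096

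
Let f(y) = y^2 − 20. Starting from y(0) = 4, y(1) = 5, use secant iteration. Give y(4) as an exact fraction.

f(4) = −4, f(5) = 5. y(2) = 5 − 5·(5 − 4)/(5 − (−4)) = 40/9.
f(5) = 5, f(40/9) = −20/81. y(3) = (40/9) − (−20/81)·((40/9) − 5)/((−20/81) − 5) = 76/17.
f(40/9) = −20/81, f(76/17) = −4/289. y(4) = (76/17) − (−4/289)·((76/17) − (40/9))/((−4/289) − (−20/81)) = 1525/341.

1525/341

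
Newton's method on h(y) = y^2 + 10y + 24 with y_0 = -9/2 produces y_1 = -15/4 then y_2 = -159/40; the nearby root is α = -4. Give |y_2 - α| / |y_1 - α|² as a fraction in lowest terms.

y_1 - α = -15/4 - (-4) = -15/4 + 4 = 1/4, so |y_1 - α| = 1/4.
y_2 - α = -159/40 - (-4) = -159/40 + 4 = 1/40, so |y_2 - α| = 1/40.
|y_1 - α|² = 1/16.
Ratio = (1/40) / (1/16) = 2/5.

2/5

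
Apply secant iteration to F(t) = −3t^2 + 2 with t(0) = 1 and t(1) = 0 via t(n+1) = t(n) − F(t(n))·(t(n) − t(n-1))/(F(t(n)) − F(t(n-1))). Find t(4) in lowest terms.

F(1) = −1, F(0) = 2. t(2) = 0 − 2·(0 − 1)/(2 − (−1)) = 2/3.
F(0) = 2, F(2/3) = 2/3. t(3) = (2/3) − (2/3)·((2/3) − 0)/((2/3) − 2) = 1.
F(2/3) = 2/3, F(1) = −1. t(4) = 1 − (−1)·(1 − (2/3))/((−1) − (2/3)) = 4/5.

4/5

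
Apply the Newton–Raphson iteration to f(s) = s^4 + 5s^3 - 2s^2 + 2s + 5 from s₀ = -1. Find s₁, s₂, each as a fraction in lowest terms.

s₁ = -14/17, s₂ = -882125/1105238

f'(s) = 4s^3 + 15s^2 - 4s + 2.
f(-1) = -3, f'(-1) = 17, so s₁ = (-1) - (-3)/17 = -14/17.
f(-14/17) = -28071/83521, f'(-14/17) = 65014/4913, so s₂ = (-14/17) - (-28071/83521)/(65014/4913) = -882125/1105238.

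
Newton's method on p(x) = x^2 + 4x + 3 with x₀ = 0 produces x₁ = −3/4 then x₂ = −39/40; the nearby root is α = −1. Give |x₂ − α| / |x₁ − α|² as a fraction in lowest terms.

2/5

x₁ − α = −3/4 − (−1) = −3/4 + 1 = 1/4, so |x₁ − α| = 1/4.
x₂ − α = −39/40 − (−1) = −39/40 + 1 = 1/40, so |x₂ − α| = 1/40.
|x₁ − α|² = 1/16.
Ratio = (1/40) / (1/16) = 2/5.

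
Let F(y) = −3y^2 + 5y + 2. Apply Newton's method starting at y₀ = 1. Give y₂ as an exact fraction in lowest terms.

F'(y) = −6y + 5.
F(1) = 4, F'(1) = −1, so y₁ = 1 − 4/(−1) = 5.
F(5) = −48, F'(5) = −25, so y₂ = 5 − (−48)/(−25) = 77/25.

77/25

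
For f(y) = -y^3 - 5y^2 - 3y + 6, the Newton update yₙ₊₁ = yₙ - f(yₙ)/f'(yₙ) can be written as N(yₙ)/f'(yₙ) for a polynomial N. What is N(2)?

f'(y) = -3y^2 - 10y - 3.
N(y) = y·f'(y) - f(y) = y·(-3y^2 - 10y - 3) - (-y^3 - 5y^2 - 3y + 6) = -2y^3 - 5y^2 - 6.
N(2) = -42.

-42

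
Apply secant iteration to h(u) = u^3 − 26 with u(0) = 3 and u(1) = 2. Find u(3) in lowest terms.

h(3) = 1, h(2) = −18. u(2) = 2 − (−18)·(2 − 3)/((−18) − 1) = 56/19.
h(2) = −18, h(56/19) = −2718/6859. u(3) = (56/19) − (−2718/6859)·((56/19) − 2)/((−2718/6859) − (−18)) = 3319/1118.

3319/1118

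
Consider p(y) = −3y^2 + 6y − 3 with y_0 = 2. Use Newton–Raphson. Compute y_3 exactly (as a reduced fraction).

9/8

p'(y) = −6y + 6.
p(2) = −3, p'(2) = −6, so y_1 = 2 − (−3)/(−6) = 3/2.
p(3/2) = −3/4, p'(3/2) = −3, so y_2 = (3/2) − (−3/4)/(−3) = 5/4.
p(5/4) = −3/16, p'(5/4) = −3/2, so y_3 = (5/4) − (−3/16)/(−3/2) = 9/8.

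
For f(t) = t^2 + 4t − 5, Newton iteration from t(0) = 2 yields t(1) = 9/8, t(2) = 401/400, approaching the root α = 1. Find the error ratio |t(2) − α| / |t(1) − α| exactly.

t(1) − α = 9/8 − 1 = 1/8, so |t(1) − α| = 1/8.
t(2) − α = 401/400 − 1 = 1/400, so |t(2) − α| = 1/400.
Ratio = (1/400) / (1/8) = 1/50.

1/50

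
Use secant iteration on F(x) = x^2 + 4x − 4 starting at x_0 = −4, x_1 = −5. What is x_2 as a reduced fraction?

−24/5

F(−4) = −4, F(−5) = 1. x_2 = (−5) − 1·((−5) − (−4))/(1 − (−4)) = −24/5.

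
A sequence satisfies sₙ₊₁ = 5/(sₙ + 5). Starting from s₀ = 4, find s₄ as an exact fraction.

59/69

s₁ = 5/(4 + 5) = 5/9.
s₂ = 5/(5/9 + 5) = 9/10.
s₃ = 5/(9/10 + 5) = 50/59.
s₄ = 5/(50/59 + 5) = 59/69.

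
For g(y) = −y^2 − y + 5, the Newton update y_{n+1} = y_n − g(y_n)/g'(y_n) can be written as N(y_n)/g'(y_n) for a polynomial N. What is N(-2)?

g'(y) = −2y − 1.
N(y) = y·g'(y) − g(y) = y·(−2y − 1) − (−y^2 − y + 5) = −y^2 − 5.
N(-2) = −9.

−9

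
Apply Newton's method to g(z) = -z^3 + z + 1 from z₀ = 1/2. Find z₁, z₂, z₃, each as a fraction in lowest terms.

g'(z) = -3z^2 + 1.
g(1/2) = 11/8, g'(1/2) = 1/4, so z₁ = (1/2) - (11/8)/(1/4) = -5.
g(-5) = 121, g'(-5) = -74, so z₂ = (-5) - 121/(-74) = -249/74.
g(-249/74) = 14479949/405224, g'(-249/74) = -180527/5476, so z₃ = (-249/74) - (14479949/405224)/(-180527/5476) = -662419/290413.

z₁ = -5, z₂ = -249/74, z₃ = -662419/290413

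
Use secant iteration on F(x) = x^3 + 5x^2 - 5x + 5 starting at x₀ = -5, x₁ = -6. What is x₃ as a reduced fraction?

F(-5) = 30, F(-6) = -1. x₂ = (-6) - (-1)·((-6) - (-5))/((-1) - 30) = -185/31.
F(-6) = -1, F(-185/31) = 11130/29791. x₃ = (-185/31) - (11130/29791)·((-185/31) - (-6))/((11130/29791) - (-1)) = -244565/40921.

-244565/40921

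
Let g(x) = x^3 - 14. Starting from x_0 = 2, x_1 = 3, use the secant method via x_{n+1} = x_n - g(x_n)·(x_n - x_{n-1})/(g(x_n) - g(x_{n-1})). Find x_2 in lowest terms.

g(2) = -6, g(3) = 13. x_2 = 3 - 13·(3 - 2)/(13 - (-6)) = 44/19.

44/19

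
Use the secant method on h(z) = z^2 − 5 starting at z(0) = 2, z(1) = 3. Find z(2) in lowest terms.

11/5

h(2) = −1, h(3) = 4. z(2) = 3 − 4·(3 − 2)/(4 − (−1)) = 11/5.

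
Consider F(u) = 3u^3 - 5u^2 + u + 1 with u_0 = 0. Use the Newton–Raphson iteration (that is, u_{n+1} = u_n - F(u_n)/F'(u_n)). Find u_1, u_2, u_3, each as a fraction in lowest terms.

u_1 = -1, u_2 = -3/5, u_3 = -2/5

F'(u) = 9u^2 - 10u + 1.
F(0) = 1, F'(0) = 1, so u_1 = 0 - 1/1 = -1.
F(-1) = -8, F'(-1) = 20, so u_2 = (-1) - (-8)/20 = -3/5.
F(-3/5) = -256/125, F'(-3/5) = 256/25, so u_3 = (-3/5) - (-256/125)/(256/25) = -2/5.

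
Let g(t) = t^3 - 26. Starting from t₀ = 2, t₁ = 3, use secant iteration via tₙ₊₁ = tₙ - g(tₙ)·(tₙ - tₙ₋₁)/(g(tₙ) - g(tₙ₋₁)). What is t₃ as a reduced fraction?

28370/9577

g(2) = -18, g(3) = 1. t₂ = 3 - 1·(3 - 2)/(1 - (-18)) = 56/19.
g(3) = 1, g(56/19) = -2718/6859. t₃ = (56/19) - (-2718/6859)·((56/19) - 3)/((-2718/6859) - 1) = 28370/9577.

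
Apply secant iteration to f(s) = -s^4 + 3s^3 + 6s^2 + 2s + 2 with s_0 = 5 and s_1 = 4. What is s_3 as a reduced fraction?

f(5) = -88, f(4) = 42. s_2 = 4 - 42·(4 - 5)/(42 - (-88)) = 281/65.
f(4) = 42, f(281/65) = 283530324/17850625. s_3 = (281/65) - (283530324/17850625)·((281/65) - 4)/((283530324/17850625) - 42) = 50166737/11099903.

50166737/11099903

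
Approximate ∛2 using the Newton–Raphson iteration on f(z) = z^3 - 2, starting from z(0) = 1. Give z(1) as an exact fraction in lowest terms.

4/3

f'(z) = 3z^2.
f(1) = -1, f'(1) = 3, so z(1) = 1 - (-1)/3 = 4/3.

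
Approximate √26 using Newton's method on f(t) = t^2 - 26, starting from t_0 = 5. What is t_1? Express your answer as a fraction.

51/10

f'(t) = 2t.
f(5) = -1, f'(5) = 10, so t_1 = 5 - (-1)/10 = 51/10.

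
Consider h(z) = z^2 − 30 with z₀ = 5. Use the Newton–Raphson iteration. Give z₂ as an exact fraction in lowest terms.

h'(z) = 2z.
h(5) = −5, h'(5) = 10, so z₁ = 5 − (−5)/10 = 11/2.
h(11/2) = 1/4, h'(11/2) = 11, so z₂ = (11/2) − (1/4)/11 = 241/44.

241/44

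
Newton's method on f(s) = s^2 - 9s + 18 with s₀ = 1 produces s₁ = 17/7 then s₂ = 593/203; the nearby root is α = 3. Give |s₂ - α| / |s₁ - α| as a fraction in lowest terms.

s₁ - α = 17/7 - 3 = -4/7, so |s₁ - α| = 4/7.
s₂ - α = 593/203 - 3 = -16/203, so |s₂ - α| = 16/203.
Ratio = (16/203) / (4/7) = 4/29.

4/29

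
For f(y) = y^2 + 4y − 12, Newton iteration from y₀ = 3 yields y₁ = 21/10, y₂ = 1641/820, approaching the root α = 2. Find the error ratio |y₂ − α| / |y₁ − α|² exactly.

y₁ − α = 21/10 − 2 = 1/10, so |y₁ − α| = 1/10.
y₂ − α = 1641/820 − 2 = 1/820, so |y₂ − α| = 1/820.
|y₁ − α|² = 1/100.
Ratio = (1/820) / (1/100) = 5/41.

5/41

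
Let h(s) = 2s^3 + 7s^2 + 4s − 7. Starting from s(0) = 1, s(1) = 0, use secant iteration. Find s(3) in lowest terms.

h(1) = 6, h(0) = −7. s(2) = 0 − (−7)·(0 − 1)/((−7) − 6) = 7/13.
h(0) = −7, h(7/13) = −5502/2197. s(3) = (7/13) − (−5502/2197)·((7/13) − 0)/((−5502/2197) − (−7)) = 1183/1411.

1183/1411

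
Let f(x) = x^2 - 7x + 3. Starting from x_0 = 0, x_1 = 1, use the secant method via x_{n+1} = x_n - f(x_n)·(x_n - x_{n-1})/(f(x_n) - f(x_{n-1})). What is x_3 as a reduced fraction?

f(0) = 3, f(1) = -3. x_2 = 1 - (-3)·(1 - 0)/((-3) - 3) = 1/2.
f(1) = -3, f(1/2) = -1/4. x_3 = (1/2) - (-1/4)·((1/2) - 1)/((-1/4) - (-3)) = 5/11.

5/11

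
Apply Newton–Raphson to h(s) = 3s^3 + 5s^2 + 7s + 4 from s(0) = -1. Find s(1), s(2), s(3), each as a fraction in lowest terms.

h'(s) = 9s^2 + 10s + 7.
h(-1) = -1, h'(-1) = 6, so s(1) = (-1) - (-1)/6 = -5/6.
h(-5/6) = -7/72, h'(-5/6) = 59/12, so s(2) = (-5/6) - (-7/72)/(59/12) = -48/59.
h(-48/59) = -196/205379, h'(-48/59) = 16783/3481, so s(3) = (-48/59) - (-196/205379)/(16783/3481) = -805388/990197.

s(1) = -5/6, s(2) = -48/59, s(3) = -805388/990197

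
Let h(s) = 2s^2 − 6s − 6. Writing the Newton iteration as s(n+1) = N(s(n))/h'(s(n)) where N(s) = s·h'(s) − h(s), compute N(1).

h'(s) = 4s − 6.
N(s) = s·h'(s) − h(s) = s·(4s − 6) − (2s^2 − 6s − 6) = 2s^2 + 6.
N(1) = 8.

8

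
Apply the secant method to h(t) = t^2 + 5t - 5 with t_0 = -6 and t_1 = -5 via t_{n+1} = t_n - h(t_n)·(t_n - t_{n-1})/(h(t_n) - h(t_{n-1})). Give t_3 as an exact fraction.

h(-6) = 1, h(-5) = -5. t_2 = (-5) - (-5)·((-5) - (-6))/((-5) - 1) = -35/6.
h(-5) = -5, h(-35/6) = -5/36. t_3 = (-35/6) - (-5/36)·((-35/6) - (-5))/((-5/36) - (-5)) = -41/7.

-41/7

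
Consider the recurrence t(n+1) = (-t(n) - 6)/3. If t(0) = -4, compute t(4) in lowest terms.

-124/81

t(1) = (-(-4) - 6)/3 = -2/3.
t(2) = (-(-2/3) - 6)/3 = -16/9.
t(3) = (-(-16/9) - 6)/3 = -38/27.
t(4) = (-(-38/27) - 6)/3 = -124/81.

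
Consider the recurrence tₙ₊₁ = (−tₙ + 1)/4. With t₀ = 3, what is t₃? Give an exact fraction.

5/32

t₁ = (−3 + 1)/4 = −1/2.
t₂ = (−(−1/2) + 1)/4 = 3/8.
t₃ = (−(3/8) + 1)/4 = 5/32.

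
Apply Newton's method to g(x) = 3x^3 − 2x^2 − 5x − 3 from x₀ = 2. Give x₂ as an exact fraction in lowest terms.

g'(x) = 9x^2 − 4x − 5.
g(2) = 3, g'(2) = 23, so x₁ = 2 − 3/23 = 43/23.
g(43/23) = 3231/12167, g'(43/23) = 10040/529, so x₂ = (43/23) − (3231/12167)/(10040/529) = 428489/230920.

428489/230920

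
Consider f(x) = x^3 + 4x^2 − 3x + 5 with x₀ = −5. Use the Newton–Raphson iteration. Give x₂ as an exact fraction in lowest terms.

f'(x) = 3x^2 + 8x − 3.
f(−5) = −5, f'(−5) = 32, so x₁ = (−5) − (−5)/32 = −155/32.
f(−155/32) = −8675/32768, f'(−155/32) = 29323/1024, so x₂ = (−155/32) − (−8675/32768)/(29323/1024) = −2268195/469168.

−2268195/469168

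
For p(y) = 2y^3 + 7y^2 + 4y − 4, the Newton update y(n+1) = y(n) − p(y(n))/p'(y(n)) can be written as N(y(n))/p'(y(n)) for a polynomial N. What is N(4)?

372

p'(y) = 6y^2 + 14y + 4.
N(y) = y·p'(y) − p(y) = y·(6y^2 + 14y + 4) − (2y^3 + 7y^2 + 4y − 4) = 4y^3 + 7y^2 + 4.
N(4) = 372.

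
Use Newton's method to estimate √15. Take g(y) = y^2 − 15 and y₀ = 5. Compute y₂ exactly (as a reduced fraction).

g'(y) = 2y.
g(5) = 10, g'(5) = 10, so y₁ = 5 − 10/10 = 4.
g(4) = 1, g'(4) = 8, so y₂ = 4 − 1/8 = 31/8.

31/8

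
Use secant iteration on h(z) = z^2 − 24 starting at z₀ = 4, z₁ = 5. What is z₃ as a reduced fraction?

436/89

h(4) = −8, h(5) = 1. z₂ = 5 − 1·(5 − 4)/(1 − (−8)) = 44/9.
h(5) = 1, h(44/9) = −8/81. z₃ = (44/9) − (−8/81)·((44/9) − 5)/((−8/81) − 1) = 436/89.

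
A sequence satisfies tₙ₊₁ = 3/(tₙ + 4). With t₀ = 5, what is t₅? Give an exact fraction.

t₁ = 3/(5 + 4) = 1/3.
t₂ = 3/(1/3 + 4) = 9/13.
t₃ = 3/(9/13 + 4) = 39/61.
t₄ = 3/(39/61 + 4) = 183/283.
t₅ = 3/(183/283 + 4) = 849/1315.

849/1315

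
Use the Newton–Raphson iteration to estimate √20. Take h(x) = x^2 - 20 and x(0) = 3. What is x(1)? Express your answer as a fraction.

29/6

h'(x) = 2x.
h(3) = -11, h'(3) = 6, so x(1) = 3 - (-11)/6 = 29/6.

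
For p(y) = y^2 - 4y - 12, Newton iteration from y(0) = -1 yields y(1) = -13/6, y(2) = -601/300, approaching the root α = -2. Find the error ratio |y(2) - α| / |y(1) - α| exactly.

y(1) - α = -13/6 - (-2) = -13/6 + 2 = -1/6, so |y(1) - α| = 1/6.
y(2) - α = -601/300 - (-2) = -601/300 + 2 = -1/300, so |y(2) - α| = 1/300.
Ratio = (1/300) / (1/6) = 1/50.

1/50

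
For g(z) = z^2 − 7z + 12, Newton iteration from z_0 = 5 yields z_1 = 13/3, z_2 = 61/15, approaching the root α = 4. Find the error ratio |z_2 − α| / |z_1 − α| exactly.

1/5

z_1 − α = 13/3 − 4 = 1/3, so |z_1 − α| = 1/3.
z_2 − α = 61/15 − 4 = 1/15, so |z_2 − α| = 1/15.
Ratio = (1/15) / (1/3) = 1/5.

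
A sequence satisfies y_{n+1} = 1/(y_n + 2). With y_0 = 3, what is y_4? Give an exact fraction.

y_1 = 1/(3 + 2) = 1/5.
y_2 = 1/(1/5 + 2) = 5/11.
y_3 = 1/(5/11 + 2) = 11/27.
y_4 = 1/(11/27 + 2) = 27/65.

27/65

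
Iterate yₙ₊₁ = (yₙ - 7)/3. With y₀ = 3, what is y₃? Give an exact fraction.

-88/27

y₁ = (3 - 7)/3 = -4/3.
y₂ = ((-4/3) - 7)/3 = -25/9.
y₃ = ((-25/9) - 7)/3 = -88/27.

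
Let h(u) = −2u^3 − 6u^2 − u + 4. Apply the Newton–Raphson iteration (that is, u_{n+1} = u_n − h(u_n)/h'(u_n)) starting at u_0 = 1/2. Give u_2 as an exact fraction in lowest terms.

41252/61217

h'(u) = −6u^2 − 12u − 1.
h(1/2) = 7/4, h'(1/2) = −17/2, so u_1 = (1/2) − (7/4)/(−17/2) = 12/17.
h(12/17) = −1960/4913, h'(12/17) = −3601/289, so u_2 = (12/17) − (−1960/4913)/(−3601/289) = 41252/61217.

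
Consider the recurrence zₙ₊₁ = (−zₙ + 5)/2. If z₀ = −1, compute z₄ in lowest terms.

z₁ = (−(−1) + 5)/2 = 3.
z₂ = (−3 + 5)/2 = 1.
z₃ = (−1 + 5)/2 = 2.
z₄ = (−2 + 5)/2 = 3/2.

3/2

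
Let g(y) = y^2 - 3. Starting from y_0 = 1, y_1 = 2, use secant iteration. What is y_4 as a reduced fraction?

g(1) = -2, g(2) = 1. y_2 = 2 - 1·(2 - 1)/(1 - (-2)) = 5/3.
g(2) = 1, g(5/3) = -2/9. y_3 = (5/3) - (-2/9)·((5/3) - 2)/((-2/9) - 1) = 19/11.
g(5/3) = -2/9, g(19/11) = -2/121. y_4 = (19/11) - (-2/121)·((19/11) - (5/3))/((-2/121) - (-2/9)) = 97/56.

97/56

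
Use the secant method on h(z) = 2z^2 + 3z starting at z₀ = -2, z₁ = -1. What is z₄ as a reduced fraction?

-64/43

h(-2) = 2, h(-1) = -1. z₂ = (-1) - (-1)·((-1) - (-2))/((-1) - 2) = -4/3.
h(-1) = -1, h(-4/3) = -4/9. z₃ = (-4/3) - (-4/9)·((-4/3) - (-1))/((-4/9) - (-1)) = -8/5.
h(-4/3) = -4/9, h(-8/5) = 8/25. z₄ = (-8/5) - (8/25)·((-8/5) - (-4/3))/((8/25) - (-4/9)) = -64/43.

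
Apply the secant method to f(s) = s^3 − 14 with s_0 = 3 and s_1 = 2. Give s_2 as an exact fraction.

f(3) = 13, f(2) = −6. s_2 = 2 − (−6)·(2 − 3)/((−6) − 13) = 44/19.

44/19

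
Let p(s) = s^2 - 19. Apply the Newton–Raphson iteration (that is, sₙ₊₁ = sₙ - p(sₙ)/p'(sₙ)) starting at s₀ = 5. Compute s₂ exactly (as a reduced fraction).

959/220

p'(s) = 2s.
p(5) = 6, p'(5) = 10, so s₁ = 5 - 6/10 = 22/5.
p(22/5) = 9/25, p'(22/5) = 44/5, so s₂ = (22/5) - (9/25)/(44/5) = 959/220.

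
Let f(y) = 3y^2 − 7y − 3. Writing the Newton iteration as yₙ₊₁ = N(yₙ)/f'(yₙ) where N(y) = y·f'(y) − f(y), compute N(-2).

f'(y) = 6y − 7.
N(y) = y·f'(y) − f(y) = y·(6y − 7) − (3y^2 − 7y − 3) = 3y^2 + 3.
N(-2) = 15.

15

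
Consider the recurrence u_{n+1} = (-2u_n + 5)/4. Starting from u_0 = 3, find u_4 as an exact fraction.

u_1 = (-2·3 + 5)/4 = -1/4.
u_2 = (-2·(-1/4) + 5)/4 = 11/8.
u_3 = (-2·(11/8) + 5)/4 = 9/16.
u_4 = (-2·(9/16) + 5)/4 = 31/32.

31/32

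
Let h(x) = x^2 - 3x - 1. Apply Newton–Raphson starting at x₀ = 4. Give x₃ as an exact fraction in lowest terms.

107621/32585

h'(x) = 2x - 3.
h(4) = 3, h'(4) = 5, so x₁ = 4 - 3/5 = 17/5.
h(17/5) = 9/25, h'(17/5) = 19/5, so x₂ = (17/5) - (9/25)/(19/5) = 314/95.
h(314/95) = 81/9025, h'(314/95) = 343/95, so x₃ = (314/95) - (81/9025)/(343/95) = 107621/32585.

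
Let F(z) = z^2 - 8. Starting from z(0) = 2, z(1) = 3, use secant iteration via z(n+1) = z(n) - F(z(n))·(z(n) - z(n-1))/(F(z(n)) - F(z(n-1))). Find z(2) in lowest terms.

F(2) = -4, F(3) = 1. z(2) = 3 - 1·(3 - 2)/(1 - (-4)) = 14/5.

14/5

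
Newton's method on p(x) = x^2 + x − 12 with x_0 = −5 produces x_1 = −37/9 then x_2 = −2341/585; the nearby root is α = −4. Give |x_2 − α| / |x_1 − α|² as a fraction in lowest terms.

9/65

x_1 − α = −37/9 − (−4) = −37/9 + 4 = −1/9, so |x_1 − α| = 1/9.
x_2 − α = −2341/585 − (−4) = −2341/585 + 4 = −1/585, so |x_2 − α| = 1/585.
|x_1 − α|² = 1/81.
Ratio = (1/585) / (1/81) = 9/65.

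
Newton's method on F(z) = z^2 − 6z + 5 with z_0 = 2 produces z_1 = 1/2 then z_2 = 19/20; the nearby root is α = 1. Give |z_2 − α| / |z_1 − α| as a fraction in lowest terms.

z_1 − α = 1/2 − 1 = −1/2, so |z_1 − α| = 1/2.
z_2 − α = 19/20 − 1 = −1/20, so |z_2 − α| = 1/20.
Ratio = (1/20) / (1/2) = 1/10.

1/10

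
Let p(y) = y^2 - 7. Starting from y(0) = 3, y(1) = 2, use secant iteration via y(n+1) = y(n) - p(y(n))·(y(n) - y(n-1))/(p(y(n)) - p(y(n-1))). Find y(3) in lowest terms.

p(3) = 2, p(2) = -3. y(2) = 2 - (-3)·(2 - 3)/((-3) - 2) = 13/5.
p(2) = -3, p(13/5) = -6/25. y(3) = (13/5) - (-6/25)·((13/5) - 2)/((-6/25) - (-3)) = 61/23.

61/23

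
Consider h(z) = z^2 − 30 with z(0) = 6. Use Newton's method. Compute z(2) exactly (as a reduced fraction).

h'(z) = 2z.
h(6) = 6, h'(6) = 12, so z(1) = 6 − 6/12 = 11/2.
h(11/2) = 1/4, h'(11/2) = 11, so z(2) = (11/2) − (1/4)/11 = 241/44.

241/44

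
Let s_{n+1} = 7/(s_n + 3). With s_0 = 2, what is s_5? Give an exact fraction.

3199/2078

s_1 = 7/(2 + 3) = 7/5.
s_2 = 7/(7/5 + 3) = 35/22.
s_3 = 7/(35/22 + 3) = 154/101.
s_4 = 7/(154/101 + 3) = 707/457.
s_5 = 7/(707/457 + 3) = 3199/2078.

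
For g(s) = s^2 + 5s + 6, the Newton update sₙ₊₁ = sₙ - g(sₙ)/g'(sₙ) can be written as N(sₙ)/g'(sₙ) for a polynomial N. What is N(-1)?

-5

g'(s) = 2s + 5.
N(s) = s·g'(s) - g(s) = s·(2s + 5) - (s^2 + 5s + 6) = s^2 - 6.
N(-1) = -5.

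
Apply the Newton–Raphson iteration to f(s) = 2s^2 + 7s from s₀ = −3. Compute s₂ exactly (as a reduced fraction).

f'(s) = 4s + 7.
f(−3) = −3, f'(−3) = −5, so s₁ = (−3) − (−3)/(−5) = −18/5.
f(−18/5) = 18/25, f'(−18/5) = −37/5, so s₂ = (−18/5) − (18/25)/(−37/5) = −648/185.

−648/185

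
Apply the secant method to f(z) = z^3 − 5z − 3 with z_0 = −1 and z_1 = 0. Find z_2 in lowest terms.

f(−1) = 1, f(0) = −3. z_2 = 0 − (−3)·(0 − (−1))/((−3) − 1) = −3/4.

−3/4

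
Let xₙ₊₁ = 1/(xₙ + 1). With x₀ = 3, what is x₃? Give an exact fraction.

x₁ = 1/(3 + 1) = 1/4.
x₂ = 1/(1/4 + 1) = 4/5.
x₃ = 1/(4/5 + 1) = 5/9.

5/9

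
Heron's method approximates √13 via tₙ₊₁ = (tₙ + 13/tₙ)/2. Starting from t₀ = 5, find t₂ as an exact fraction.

t₁ = (5 + 13/5)/2 = 19/5.
t₂ = (19/5 + 13/(19/5))/2 = 343/95.

343/95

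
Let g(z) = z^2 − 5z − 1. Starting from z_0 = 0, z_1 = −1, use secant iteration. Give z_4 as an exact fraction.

−229/1189

g(0) = −1, g(−1) = 5. z_2 = (−1) − 5·((−1) − 0)/(5 − (−1)) = −1/6.
g(−1) = 5, g(−1/6) = −5/36. z_3 = (−1/6) − (−5/36)·((−1/6) − (−1))/((−5/36) − 5) = −7/37.
g(−1/6) = −5/36, g(−7/37) = −25/1369. z_4 = (−7/37) − (−25/1369)·((−7/37) − (−1/6))/((−25/1369) − (−5/36)) = −229/1189.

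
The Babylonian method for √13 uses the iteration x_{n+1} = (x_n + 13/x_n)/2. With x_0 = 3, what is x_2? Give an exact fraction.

x_1 = (3 + 13/3)/2 = 11/3.
x_2 = (11/3 + 13/(11/3))/2 = 119/33.

119/33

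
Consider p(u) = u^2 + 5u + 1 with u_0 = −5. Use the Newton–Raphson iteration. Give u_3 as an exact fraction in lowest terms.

p'(u) = 2u + 5.
p(−5) = 1, p'(−5) = −5, so u_1 = (−5) − 1/(−5) = −24/5.
p(−24/5) = 1/25, p'(−24/5) = −23/5, so u_2 = (−24/5) − (1/25)/(−23/5) = −551/115.
p(−551/115) = 1/13225, p'(−551/115) = −527/115, so u_3 = (−551/115) − (1/13225)/(−527/115) = −290376/60605.

−290376/60605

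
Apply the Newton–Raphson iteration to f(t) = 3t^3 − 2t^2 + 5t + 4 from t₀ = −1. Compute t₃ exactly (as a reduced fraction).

−660/1169

f'(t) = 9t^2 − 4t + 5.
f(−1) = −6, f'(−1) = 18, so t₁ = (−1) − (−6)/18 = −2/3.
f(−2/3) = −10/9, f'(−2/3) = 35/3, so t₂ = (−2/3) − (−10/9)/(35/3) = −4/7.
f(−4/7) = −24/343, f'(−4/7) = 501/49, so t₃ = (−4/7) − (−24/343)/(501/49) = −660/1169.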